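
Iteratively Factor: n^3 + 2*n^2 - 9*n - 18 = (n + 3)*(n^2 - n - 6) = (n - 3)*(n + 3)*(n + 2)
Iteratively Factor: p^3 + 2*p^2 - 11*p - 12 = (p + 4)*(p^2 - 2*p - 3) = (p + 1)*(p + 4)*(p - 3)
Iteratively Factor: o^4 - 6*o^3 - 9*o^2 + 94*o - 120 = (o - 5)*(o^3 - o^2 - 14*o + 24) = (o - 5)*(o - 3)*(o^2 + 2*o - 8) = (o - 5)*(o - 3)*(o + 4)*(o - 2)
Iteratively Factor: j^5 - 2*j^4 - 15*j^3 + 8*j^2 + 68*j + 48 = (j + 2)*(j^4 - 4*j^3 - 7*j^2 + 22*j + 24) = (j - 3)*(j + 2)*(j^3 - j^2 - 10*j - 8) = (j - 4)*(j - 3)*(j + 2)*(j^2 + 3*j + 2) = (j - 4)*(j - 3)*(j + 1)*(j + 2)*(j + 2)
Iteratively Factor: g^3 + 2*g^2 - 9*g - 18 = (g - 3)*(g^2 + 5*g + 6) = (g - 3)*(g + 2)*(g + 3)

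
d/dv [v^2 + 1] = 2*v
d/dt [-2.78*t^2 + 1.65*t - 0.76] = 1.65 - 5.56*t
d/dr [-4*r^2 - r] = -8*r - 1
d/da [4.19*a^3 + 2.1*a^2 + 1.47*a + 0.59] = 12.57*a^2 + 4.2*a + 1.47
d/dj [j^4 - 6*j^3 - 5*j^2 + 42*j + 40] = 4*j^3 - 18*j^2 - 10*j + 42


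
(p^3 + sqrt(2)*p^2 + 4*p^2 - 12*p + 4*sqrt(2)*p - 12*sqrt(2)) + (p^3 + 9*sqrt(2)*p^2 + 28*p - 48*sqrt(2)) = 2*p^3 + 4*p^2 + 10*sqrt(2)*p^2 + 4*sqrt(2)*p + 16*p - 60*sqrt(2)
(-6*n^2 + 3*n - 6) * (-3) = 18*n^2 - 9*n + 18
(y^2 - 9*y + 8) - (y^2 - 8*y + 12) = -y - 4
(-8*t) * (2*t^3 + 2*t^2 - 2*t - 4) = -16*t^4 - 16*t^3 + 16*t^2 + 32*t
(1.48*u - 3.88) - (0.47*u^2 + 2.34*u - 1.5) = -0.47*u^2 - 0.86*u - 2.38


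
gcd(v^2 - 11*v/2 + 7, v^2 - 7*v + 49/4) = v - 7/2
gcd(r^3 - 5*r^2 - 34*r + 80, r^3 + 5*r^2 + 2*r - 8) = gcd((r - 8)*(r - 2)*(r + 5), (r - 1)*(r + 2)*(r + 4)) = 1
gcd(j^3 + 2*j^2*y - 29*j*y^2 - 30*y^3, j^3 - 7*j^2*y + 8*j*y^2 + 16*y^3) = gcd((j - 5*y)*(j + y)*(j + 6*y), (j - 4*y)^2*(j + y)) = j + y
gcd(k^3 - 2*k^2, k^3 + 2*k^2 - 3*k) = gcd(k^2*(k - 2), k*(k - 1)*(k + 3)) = k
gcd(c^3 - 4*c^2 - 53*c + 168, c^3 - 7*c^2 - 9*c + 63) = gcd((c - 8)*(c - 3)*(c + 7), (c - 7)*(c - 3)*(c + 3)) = c - 3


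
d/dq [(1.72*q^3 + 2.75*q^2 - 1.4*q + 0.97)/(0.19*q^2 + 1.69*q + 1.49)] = (0.3268*q^4 + 5.8136*q^3 + 12.6019*q^2 + 7.8264*q - 3.7253)/(0.0361*q^4 + 0.6422*q^3 + 3.4223*q^2 + 5.0362*q + 2.2201)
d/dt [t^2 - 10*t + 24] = 2*t - 10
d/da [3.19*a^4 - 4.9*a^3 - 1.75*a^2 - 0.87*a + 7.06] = 12.76*a^3 - 14.7*a^2 - 3.5*a - 0.87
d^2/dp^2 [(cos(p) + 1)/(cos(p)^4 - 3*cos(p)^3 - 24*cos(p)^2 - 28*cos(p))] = (59*(1 - cos(p)^2)^2/cos(p)^3 - 76*sin(p)^6/cos(p)^3 - 9*cos(p)^4 - 23*cos(p)^3 - 83*cos(p)^2 + 616*tan(p)^2 + 384 - 30/cos(p) + 409/cos(p)^3)/((cos(p) - 7)^3*(cos(p) + 2)^4)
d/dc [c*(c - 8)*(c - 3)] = 3*c^2 - 22*c + 24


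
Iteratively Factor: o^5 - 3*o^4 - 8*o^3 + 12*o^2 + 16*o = (o)*(o^4 - 3*o^3 - 8*o^2 + 12*o + 16) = o*(o + 2)*(o^3 - 5*o^2 + 2*o + 8) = o*(o + 1)*(o + 2)*(o^2 - 6*o + 8) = o*(o - 4)*(o + 1)*(o + 2)*(o - 2)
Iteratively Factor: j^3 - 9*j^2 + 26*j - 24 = (j - 2)*(j^2 - 7*j + 12) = (j - 4)*(j - 2)*(j - 3)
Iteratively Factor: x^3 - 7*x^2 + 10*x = (x - 2)*(x^2 - 5*x) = (x - 5)*(x - 2)*(x)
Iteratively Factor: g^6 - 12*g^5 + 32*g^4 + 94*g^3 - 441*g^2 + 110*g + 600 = (g + 3)*(g^5 - 15*g^4 + 77*g^3 - 137*g^2 - 30*g + 200) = (g - 5)*(g + 3)*(g^4 - 10*g^3 + 27*g^2 - 2*g - 40) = (g - 5)*(g - 2)*(g + 3)*(g^3 - 8*g^2 + 11*g + 20) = (g - 5)*(g - 4)*(g - 2)*(g + 3)*(g^2 - 4*g - 5) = (g - 5)*(g - 4)*(g - 2)*(g + 1)*(g + 3)*(g - 5)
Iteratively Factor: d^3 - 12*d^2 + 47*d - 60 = (d - 3)*(d^2 - 9*d + 20) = (d - 5)*(d - 3)*(d - 4)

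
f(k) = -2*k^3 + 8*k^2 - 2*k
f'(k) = -6*k^2 + 16*k - 2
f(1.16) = 5.32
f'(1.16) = 8.49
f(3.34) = 8.05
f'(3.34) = -15.49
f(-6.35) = 847.38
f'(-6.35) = -345.54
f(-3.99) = 262.38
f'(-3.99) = -161.36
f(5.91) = -145.25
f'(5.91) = -117.01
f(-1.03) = 12.73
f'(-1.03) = -24.85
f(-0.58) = 4.24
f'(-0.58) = -13.30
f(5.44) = -96.11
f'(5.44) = -92.52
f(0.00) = 0.00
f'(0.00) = -2.00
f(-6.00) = 732.00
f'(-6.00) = -314.00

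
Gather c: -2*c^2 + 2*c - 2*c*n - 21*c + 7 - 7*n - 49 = -2*c^2 + c*(-2*n - 19) - 7*n - 42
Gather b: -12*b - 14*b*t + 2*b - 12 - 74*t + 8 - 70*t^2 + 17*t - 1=b*(-14*t - 10) - 70*t^2 - 57*t - 5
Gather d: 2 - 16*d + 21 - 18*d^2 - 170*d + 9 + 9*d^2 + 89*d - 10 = -9*d^2 - 97*d + 22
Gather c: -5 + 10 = 5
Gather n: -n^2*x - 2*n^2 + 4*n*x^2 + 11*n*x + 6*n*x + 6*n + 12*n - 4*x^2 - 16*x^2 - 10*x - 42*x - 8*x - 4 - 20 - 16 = n^2*(-x - 2) + n*(4*x^2 + 17*x + 18) - 20*x^2 - 60*x - 40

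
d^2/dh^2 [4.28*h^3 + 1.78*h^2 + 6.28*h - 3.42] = 25.68*h + 3.56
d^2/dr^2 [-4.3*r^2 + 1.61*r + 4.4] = -8.60000000000000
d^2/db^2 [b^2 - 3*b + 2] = 2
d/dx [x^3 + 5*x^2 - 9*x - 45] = 3*x^2 + 10*x - 9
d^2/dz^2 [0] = 0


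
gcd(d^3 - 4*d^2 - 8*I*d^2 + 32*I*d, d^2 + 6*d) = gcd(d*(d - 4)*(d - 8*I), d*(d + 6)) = d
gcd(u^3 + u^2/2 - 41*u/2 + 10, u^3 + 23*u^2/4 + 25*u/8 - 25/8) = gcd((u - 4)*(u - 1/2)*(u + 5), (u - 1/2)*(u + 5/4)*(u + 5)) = u^2 + 9*u/2 - 5/2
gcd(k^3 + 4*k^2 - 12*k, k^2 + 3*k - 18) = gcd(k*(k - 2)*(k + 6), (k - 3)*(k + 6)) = k + 6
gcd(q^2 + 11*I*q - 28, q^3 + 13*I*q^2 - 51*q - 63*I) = q + 7*I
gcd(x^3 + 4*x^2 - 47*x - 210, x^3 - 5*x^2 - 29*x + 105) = x^2 - 2*x - 35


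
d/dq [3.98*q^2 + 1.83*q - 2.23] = 7.96*q + 1.83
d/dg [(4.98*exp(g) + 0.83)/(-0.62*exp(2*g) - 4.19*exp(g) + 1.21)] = (3.0876*exp(2*g) + 1.0292*exp(g) + 9.5035)*exp(g)/(0.3844*exp(4*g) + 5.1956*exp(3*g) + 16.0557*exp(2*g) - 10.1398*exp(g) + 1.4641)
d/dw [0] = 0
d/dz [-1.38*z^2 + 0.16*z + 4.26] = 0.16 - 2.76*z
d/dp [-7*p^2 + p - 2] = 1 - 14*p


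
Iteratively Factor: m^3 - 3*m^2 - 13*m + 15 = (m - 5)*(m^2 + 2*m - 3) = (m - 5)*(m - 1)*(m + 3)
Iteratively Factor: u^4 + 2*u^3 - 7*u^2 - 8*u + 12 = (u + 2)*(u^3 - 7*u + 6) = (u + 2)*(u + 3)*(u^2 - 3*u + 2) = (u - 1)*(u + 2)*(u + 3)*(u - 2)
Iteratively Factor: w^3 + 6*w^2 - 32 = (w + 4)*(w^2 + 2*w - 8) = (w + 4)^2*(w - 2)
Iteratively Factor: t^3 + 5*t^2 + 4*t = (t + 4)*(t^2 + t) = t*(t + 4)*(t + 1)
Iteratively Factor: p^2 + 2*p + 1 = (p + 1)*(p + 1)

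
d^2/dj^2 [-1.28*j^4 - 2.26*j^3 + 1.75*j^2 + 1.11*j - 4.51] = -15.36*j^2 - 13.56*j + 3.5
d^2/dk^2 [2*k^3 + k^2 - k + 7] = 12*k + 2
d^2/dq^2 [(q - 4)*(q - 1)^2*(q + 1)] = 12*q^2 - 30*q + 6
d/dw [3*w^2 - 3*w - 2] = 6*w - 3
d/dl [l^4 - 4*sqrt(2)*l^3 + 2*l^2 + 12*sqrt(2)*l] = 4*l^3 - 12*sqrt(2)*l^2 + 4*l + 12*sqrt(2)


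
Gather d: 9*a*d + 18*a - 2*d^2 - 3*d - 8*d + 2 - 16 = 18*a - 2*d^2 + d*(9*a - 11) - 14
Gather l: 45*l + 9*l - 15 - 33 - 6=54*l - 54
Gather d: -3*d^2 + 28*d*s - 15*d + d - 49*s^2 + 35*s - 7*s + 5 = -3*d^2 + d*(28*s - 14) - 49*s^2 + 28*s + 5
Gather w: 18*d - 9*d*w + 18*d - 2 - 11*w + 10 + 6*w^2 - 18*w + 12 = 36*d + 6*w^2 + w*(-9*d - 29) + 20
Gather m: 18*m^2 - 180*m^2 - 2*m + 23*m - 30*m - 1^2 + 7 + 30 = -162*m^2 - 9*m + 36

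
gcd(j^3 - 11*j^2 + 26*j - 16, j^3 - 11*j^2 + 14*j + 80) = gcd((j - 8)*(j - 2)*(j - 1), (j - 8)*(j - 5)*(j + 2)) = j - 8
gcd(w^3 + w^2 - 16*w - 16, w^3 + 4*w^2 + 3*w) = w + 1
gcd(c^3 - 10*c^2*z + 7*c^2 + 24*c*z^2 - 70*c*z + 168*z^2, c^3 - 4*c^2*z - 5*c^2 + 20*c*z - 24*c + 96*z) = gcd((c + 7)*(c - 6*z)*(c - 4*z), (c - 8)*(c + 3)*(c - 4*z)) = -c + 4*z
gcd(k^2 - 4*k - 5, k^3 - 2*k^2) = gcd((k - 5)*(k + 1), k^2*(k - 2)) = 1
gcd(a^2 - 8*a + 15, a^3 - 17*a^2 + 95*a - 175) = a - 5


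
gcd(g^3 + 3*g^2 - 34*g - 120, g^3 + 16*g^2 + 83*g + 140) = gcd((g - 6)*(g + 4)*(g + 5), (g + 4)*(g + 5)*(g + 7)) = g^2 + 9*g + 20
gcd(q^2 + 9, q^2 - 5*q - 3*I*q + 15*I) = q - 3*I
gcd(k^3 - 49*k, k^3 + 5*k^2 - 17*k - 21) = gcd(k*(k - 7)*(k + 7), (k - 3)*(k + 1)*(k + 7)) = k + 7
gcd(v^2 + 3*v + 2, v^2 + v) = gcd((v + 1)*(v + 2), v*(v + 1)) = v + 1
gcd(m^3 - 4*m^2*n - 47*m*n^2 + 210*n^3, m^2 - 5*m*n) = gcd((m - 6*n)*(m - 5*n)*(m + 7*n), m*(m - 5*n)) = m - 5*n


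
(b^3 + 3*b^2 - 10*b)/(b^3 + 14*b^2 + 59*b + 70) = b*(b - 2)/(b^2 + 9*b + 14)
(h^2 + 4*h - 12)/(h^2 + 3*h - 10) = (h + 6)/(h + 5)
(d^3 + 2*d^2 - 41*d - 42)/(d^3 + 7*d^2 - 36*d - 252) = (d + 1)/(d + 6)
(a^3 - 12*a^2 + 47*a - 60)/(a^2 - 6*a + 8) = (a^2 - 8*a + 15)/(a - 2)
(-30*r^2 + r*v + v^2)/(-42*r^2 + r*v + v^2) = (-30*r^2 + r*v + v^2)/(-42*r^2 + r*v + v^2)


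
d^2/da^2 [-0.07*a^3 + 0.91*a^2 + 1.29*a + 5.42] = 1.82 - 0.42*a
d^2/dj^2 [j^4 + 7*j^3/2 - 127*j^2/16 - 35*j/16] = 12*j^2 + 21*j - 127/8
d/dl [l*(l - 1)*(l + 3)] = 3*l^2 + 4*l - 3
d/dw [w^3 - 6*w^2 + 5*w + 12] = 3*w^2 - 12*w + 5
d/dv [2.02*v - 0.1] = 2.02000000000000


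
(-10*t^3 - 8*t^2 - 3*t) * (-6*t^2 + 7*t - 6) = 60*t^5 - 22*t^4 + 22*t^3 + 27*t^2 + 18*t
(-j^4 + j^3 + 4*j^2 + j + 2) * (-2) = 2*j^4 - 2*j^3 - 8*j^2 - 2*j - 4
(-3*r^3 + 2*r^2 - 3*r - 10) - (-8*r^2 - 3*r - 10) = -3*r^3 + 10*r^2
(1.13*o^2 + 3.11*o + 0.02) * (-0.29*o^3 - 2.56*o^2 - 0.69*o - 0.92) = -0.3277*o^5 - 3.7947*o^4 - 8.7471*o^3 - 3.2367*o^2 - 2.875*o - 0.0184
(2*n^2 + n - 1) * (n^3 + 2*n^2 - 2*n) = 2*n^5 + 5*n^4 - 3*n^3 - 4*n^2 + 2*n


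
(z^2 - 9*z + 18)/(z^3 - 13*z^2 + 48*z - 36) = (z - 3)/(z^2 - 7*z + 6)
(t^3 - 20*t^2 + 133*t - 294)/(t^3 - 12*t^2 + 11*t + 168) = (t^2 - 13*t + 42)/(t^2 - 5*t - 24)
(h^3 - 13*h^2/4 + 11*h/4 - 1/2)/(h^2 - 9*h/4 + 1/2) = h - 1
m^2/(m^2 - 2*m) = m/(m - 2)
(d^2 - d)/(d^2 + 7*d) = (d - 1)/(d + 7)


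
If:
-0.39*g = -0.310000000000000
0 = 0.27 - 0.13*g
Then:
No Solution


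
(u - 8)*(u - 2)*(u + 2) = u^3 - 8*u^2 - 4*u + 32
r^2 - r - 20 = (r - 5)*(r + 4)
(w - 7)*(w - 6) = w^2 - 13*w + 42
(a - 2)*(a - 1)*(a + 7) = a^3 + 4*a^2 - 19*a + 14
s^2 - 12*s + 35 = (s - 7)*(s - 5)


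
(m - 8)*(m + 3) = m^2 - 5*m - 24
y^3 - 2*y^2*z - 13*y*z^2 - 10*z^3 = (y - 5*z)*(y + z)*(y + 2*z)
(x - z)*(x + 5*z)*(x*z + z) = x^3*z + 4*x^2*z^2 + x^2*z - 5*x*z^3 + 4*x*z^2 - 5*z^3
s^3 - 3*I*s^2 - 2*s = s*(s - 2*I)*(s - I)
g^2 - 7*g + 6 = (g - 6)*(g - 1)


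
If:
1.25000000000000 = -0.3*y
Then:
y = -4.17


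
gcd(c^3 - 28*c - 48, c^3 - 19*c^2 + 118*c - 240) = c - 6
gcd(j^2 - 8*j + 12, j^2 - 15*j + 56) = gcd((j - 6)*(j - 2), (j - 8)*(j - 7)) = 1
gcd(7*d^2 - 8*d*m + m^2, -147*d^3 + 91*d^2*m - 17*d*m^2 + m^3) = 7*d - m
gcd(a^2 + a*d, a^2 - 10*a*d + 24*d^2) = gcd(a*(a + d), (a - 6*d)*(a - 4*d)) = 1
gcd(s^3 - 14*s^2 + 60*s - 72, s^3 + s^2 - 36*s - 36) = s - 6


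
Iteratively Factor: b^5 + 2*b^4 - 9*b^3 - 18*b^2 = (b + 2)*(b^4 - 9*b^2) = b*(b + 2)*(b^3 - 9*b) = b^2*(b + 2)*(b^2 - 9) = b^2*(b - 3)*(b + 2)*(b + 3)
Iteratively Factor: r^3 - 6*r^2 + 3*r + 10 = (r - 2)*(r^2 - 4*r - 5) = (r - 2)*(r + 1)*(r - 5)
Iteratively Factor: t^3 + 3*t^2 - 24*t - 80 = (t + 4)*(t^2 - t - 20) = (t - 5)*(t + 4)*(t + 4)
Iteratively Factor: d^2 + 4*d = (d + 4)*(d)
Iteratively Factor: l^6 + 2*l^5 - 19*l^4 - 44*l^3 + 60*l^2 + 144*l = (l + 2)*(l^5 - 19*l^3 - 6*l^2 + 72*l) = l*(l + 2)*(l^4 - 19*l^2 - 6*l + 72) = l*(l + 2)*(l + 3)*(l^3 - 3*l^2 - 10*l + 24) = l*(l - 4)*(l + 2)*(l + 3)*(l^2 + l - 6) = l*(l - 4)*(l - 2)*(l + 2)*(l + 3)*(l + 3)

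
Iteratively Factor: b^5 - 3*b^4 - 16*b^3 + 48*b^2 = (b - 3)*(b^4 - 16*b^2) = b*(b - 3)*(b^3 - 16*b) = b^2*(b - 3)*(b^2 - 16) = b^2*(b - 4)*(b - 3)*(b + 4)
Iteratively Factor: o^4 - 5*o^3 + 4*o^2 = (o)*(o^3 - 5*o^2 + 4*o) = o^2*(o^2 - 5*o + 4) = o^2*(o - 1)*(o - 4)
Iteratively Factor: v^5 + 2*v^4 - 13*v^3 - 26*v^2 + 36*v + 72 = (v - 3)*(v^4 + 5*v^3 + 2*v^2 - 20*v - 24) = (v - 3)*(v + 2)*(v^3 + 3*v^2 - 4*v - 12) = (v - 3)*(v + 2)^2*(v^2 + v - 6) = (v - 3)*(v + 2)^2*(v + 3)*(v - 2)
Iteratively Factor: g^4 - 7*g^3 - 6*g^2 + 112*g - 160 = (g - 2)*(g^3 - 5*g^2 - 16*g + 80) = (g - 4)*(g - 2)*(g^2 - g - 20) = (g - 4)*(g - 2)*(g + 4)*(g - 5)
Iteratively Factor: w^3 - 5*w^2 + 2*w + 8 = (w + 1)*(w^2 - 6*w + 8) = (w - 2)*(w + 1)*(w - 4)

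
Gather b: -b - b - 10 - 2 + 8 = -2*b - 4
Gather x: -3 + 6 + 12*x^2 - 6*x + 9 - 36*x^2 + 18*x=-24*x^2 + 12*x + 12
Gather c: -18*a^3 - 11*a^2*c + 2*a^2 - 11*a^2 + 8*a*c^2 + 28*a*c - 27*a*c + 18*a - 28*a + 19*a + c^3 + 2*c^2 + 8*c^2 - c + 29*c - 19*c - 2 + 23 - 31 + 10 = -18*a^3 - 9*a^2 + 9*a + c^3 + c^2*(8*a + 10) + c*(-11*a^2 + a + 9)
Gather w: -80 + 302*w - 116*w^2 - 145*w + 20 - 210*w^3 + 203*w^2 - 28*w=-210*w^3 + 87*w^2 + 129*w - 60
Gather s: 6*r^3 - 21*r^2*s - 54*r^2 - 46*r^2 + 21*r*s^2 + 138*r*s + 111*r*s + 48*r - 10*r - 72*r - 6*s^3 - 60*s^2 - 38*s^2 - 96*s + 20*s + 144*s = 6*r^3 - 100*r^2 - 34*r - 6*s^3 + s^2*(21*r - 98) + s*(-21*r^2 + 249*r + 68)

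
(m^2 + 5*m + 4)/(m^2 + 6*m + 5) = (m + 4)/(m + 5)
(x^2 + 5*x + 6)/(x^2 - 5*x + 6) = (x^2 + 5*x + 6)/(x^2 - 5*x + 6)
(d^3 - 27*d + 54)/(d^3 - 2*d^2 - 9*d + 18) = (d^2 + 3*d - 18)/(d^2 + d - 6)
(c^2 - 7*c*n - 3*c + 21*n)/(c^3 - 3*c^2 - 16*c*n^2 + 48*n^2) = (c - 7*n)/(c^2 - 16*n^2)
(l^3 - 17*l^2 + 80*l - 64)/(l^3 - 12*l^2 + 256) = (l - 1)/(l + 4)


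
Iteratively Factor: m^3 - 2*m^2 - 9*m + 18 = (m + 3)*(m^2 - 5*m + 6) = (m - 2)*(m + 3)*(m - 3)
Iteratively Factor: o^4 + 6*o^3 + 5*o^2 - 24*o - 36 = (o + 2)*(o^3 + 4*o^2 - 3*o - 18) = (o + 2)*(o + 3)*(o^2 + o - 6) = (o + 2)*(o + 3)^2*(o - 2)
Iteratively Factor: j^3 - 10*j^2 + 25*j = (j)*(j^2 - 10*j + 25) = j*(j - 5)*(j - 5)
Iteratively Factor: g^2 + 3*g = (g)*(g + 3)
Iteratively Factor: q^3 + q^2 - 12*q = (q + 4)*(q^2 - 3*q) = q*(q + 4)*(q - 3)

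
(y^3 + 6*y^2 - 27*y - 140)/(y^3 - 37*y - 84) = (y^2 + 2*y - 35)/(y^2 - 4*y - 21)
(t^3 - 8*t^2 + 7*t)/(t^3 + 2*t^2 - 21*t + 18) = t*(t - 7)/(t^2 + 3*t - 18)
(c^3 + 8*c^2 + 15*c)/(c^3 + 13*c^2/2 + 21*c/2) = 2*(c + 5)/(2*c + 7)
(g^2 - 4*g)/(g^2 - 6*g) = (g - 4)/(g - 6)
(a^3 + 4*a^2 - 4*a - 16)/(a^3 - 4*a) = (a + 4)/a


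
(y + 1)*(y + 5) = y^2 + 6*y + 5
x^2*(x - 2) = x^3 - 2*x^2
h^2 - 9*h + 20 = (h - 5)*(h - 4)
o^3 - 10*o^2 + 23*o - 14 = (o - 7)*(o - 2)*(o - 1)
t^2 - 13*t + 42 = (t - 7)*(t - 6)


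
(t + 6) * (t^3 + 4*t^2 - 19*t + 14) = t^4 + 10*t^3 + 5*t^2 - 100*t + 84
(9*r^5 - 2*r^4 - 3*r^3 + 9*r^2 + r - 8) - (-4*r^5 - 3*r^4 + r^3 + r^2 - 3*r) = 13*r^5 + r^4 - 4*r^3 + 8*r^2 + 4*r - 8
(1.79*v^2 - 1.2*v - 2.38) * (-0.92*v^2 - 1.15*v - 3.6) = -1.6468*v^4 - 0.9545*v^3 - 2.8744*v^2 + 7.057*v + 8.568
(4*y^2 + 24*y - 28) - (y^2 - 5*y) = 3*y^2 + 29*y - 28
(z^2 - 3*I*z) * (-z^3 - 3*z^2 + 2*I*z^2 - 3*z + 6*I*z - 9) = -z^5 - 3*z^4 + 5*I*z^4 + 3*z^3 + 15*I*z^3 + 9*z^2 + 9*I*z^2 + 27*I*z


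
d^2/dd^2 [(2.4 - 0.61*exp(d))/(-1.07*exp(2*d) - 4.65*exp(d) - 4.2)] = (0.698389*exp(4*d) - 14.026095*exp(3*d) - 52.27164*exp(2*d) - 20.6649*exp(d) + 57.6324)*exp(d)/(1.225043*exp(6*d) + 15.971355*exp(5*d) + 83.833965*exp(4*d) + 225.927225*exp(3*d) + 329.0679*exp(2*d) + 246.078*exp(d) + 74.088)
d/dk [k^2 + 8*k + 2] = 2*k + 8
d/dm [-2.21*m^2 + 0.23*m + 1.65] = 0.23 - 4.42*m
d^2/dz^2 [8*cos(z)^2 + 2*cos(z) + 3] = -2*cos(z) - 16*cos(2*z)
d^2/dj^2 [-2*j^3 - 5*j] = -12*j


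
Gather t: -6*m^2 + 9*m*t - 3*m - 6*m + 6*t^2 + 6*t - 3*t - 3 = -6*m^2 - 9*m + 6*t^2 + t*(9*m + 3) - 3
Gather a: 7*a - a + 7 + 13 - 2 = 6*a + 18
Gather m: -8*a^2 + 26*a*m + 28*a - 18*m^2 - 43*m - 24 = -8*a^2 + 28*a - 18*m^2 + m*(26*a - 43) - 24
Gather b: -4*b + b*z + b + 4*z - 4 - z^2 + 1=b*(z - 3) - z^2 + 4*z - 3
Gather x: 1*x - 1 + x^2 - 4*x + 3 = x^2 - 3*x + 2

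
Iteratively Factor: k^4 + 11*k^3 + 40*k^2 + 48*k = (k + 4)*(k^3 + 7*k^2 + 12*k) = (k + 3)*(k + 4)*(k^2 + 4*k) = k*(k + 3)*(k + 4)*(k + 4)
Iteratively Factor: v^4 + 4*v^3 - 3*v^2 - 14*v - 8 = (v + 4)*(v^3 - 3*v - 2) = (v + 1)*(v + 4)*(v^2 - v - 2) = (v + 1)^2*(v + 4)*(v - 2)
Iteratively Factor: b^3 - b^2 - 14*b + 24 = (b - 2)*(b^2 + b - 12) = (b - 3)*(b - 2)*(b + 4)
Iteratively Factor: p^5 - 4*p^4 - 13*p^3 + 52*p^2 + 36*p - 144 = (p - 4)*(p^4 - 13*p^2 + 36) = (p - 4)*(p - 3)*(p^3 + 3*p^2 - 4*p - 12) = (p - 4)*(p - 3)*(p - 2)*(p^2 + 5*p + 6) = (p - 4)*(p - 3)*(p - 2)*(p + 3)*(p + 2)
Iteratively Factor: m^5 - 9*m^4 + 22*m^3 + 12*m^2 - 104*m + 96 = (m - 4)*(m^4 - 5*m^3 + 2*m^2 + 20*m - 24) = (m - 4)*(m - 2)*(m^3 - 3*m^2 - 4*m + 12) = (m - 4)*(m - 2)^2*(m^2 - m - 6) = (m - 4)*(m - 3)*(m - 2)^2*(m + 2)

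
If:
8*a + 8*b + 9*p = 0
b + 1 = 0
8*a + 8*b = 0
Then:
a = 1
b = -1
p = 0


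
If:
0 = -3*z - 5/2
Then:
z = -5/6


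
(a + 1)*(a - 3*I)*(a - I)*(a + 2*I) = a^4 + a^3 - 2*I*a^3 + 5*a^2 - 2*I*a^2 + 5*a - 6*I*a - 6*I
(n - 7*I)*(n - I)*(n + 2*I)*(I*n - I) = I*n^4 + 6*n^3 - I*n^3 - 6*n^2 + 9*I*n^2 + 14*n - 9*I*n - 14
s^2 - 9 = (s - 3)*(s + 3)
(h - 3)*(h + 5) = h^2 + 2*h - 15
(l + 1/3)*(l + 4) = l^2 + 13*l/3 + 4/3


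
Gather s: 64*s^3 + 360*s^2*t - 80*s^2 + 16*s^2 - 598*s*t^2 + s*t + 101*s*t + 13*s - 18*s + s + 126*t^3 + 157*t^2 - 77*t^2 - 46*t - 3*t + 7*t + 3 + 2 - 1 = 64*s^3 + s^2*(360*t - 64) + s*(-598*t^2 + 102*t - 4) + 126*t^3 + 80*t^2 - 42*t + 4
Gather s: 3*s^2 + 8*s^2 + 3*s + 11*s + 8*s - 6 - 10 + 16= 11*s^2 + 22*s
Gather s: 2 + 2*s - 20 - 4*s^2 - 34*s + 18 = -4*s^2 - 32*s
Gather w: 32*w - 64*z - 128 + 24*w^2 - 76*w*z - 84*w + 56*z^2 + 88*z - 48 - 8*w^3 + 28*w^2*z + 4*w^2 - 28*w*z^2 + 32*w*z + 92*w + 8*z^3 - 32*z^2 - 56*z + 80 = -8*w^3 + w^2*(28*z + 28) + w*(-28*z^2 - 44*z + 40) + 8*z^3 + 24*z^2 - 32*z - 96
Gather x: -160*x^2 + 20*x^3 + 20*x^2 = 20*x^3 - 140*x^2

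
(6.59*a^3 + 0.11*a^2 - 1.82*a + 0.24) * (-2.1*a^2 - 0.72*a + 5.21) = -13.839*a^5 - 4.9758*a^4 + 38.0767*a^3 + 1.3795*a^2 - 9.655*a + 1.2504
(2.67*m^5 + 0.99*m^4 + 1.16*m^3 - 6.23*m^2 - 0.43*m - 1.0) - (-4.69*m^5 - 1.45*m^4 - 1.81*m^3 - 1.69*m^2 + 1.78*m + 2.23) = 7.36*m^5 + 2.44*m^4 + 2.97*m^3 - 4.54*m^2 - 2.21*m - 3.23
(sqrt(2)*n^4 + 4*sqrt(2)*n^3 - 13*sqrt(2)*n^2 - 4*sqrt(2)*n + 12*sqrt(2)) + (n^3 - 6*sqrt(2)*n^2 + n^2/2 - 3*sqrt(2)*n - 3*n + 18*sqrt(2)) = sqrt(2)*n^4 + n^3 + 4*sqrt(2)*n^3 - 19*sqrt(2)*n^2 + n^2/2 - 7*sqrt(2)*n - 3*n + 30*sqrt(2)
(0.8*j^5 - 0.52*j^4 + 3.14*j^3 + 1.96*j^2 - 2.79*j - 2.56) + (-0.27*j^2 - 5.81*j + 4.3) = 0.8*j^5 - 0.52*j^4 + 3.14*j^3 + 1.69*j^2 - 8.6*j + 1.74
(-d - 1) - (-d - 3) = 2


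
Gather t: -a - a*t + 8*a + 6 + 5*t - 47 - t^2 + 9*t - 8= 7*a - t^2 + t*(14 - a) - 49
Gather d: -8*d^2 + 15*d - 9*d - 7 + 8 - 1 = -8*d^2 + 6*d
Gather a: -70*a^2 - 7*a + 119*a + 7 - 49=-70*a^2 + 112*a - 42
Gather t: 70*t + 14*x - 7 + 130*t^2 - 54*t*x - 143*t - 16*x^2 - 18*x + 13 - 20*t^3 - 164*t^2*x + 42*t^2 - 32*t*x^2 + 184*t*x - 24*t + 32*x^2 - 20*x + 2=-20*t^3 + t^2*(172 - 164*x) + t*(-32*x^2 + 130*x - 97) + 16*x^2 - 24*x + 8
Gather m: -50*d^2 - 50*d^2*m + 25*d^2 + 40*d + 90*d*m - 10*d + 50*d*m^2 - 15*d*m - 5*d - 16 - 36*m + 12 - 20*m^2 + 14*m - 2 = -25*d^2 + 25*d + m^2*(50*d - 20) + m*(-50*d^2 + 75*d - 22) - 6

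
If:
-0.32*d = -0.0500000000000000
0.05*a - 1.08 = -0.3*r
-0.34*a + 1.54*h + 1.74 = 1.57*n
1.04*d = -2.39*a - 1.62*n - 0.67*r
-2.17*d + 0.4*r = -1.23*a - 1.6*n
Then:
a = -1.33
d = 0.16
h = -1.14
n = 0.28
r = 3.82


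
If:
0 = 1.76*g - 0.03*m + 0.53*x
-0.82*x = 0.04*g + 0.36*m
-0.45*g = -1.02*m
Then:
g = 0.00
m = 0.00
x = 0.00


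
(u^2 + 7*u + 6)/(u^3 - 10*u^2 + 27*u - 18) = (u^2 + 7*u + 6)/(u^3 - 10*u^2 + 27*u - 18)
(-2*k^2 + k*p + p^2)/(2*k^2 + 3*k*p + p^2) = (-k + p)/(k + p)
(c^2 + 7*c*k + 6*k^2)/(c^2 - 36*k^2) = (c + k)/(c - 6*k)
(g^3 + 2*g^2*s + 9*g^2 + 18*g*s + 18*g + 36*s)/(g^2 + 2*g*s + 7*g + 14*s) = (g^2 + 9*g + 18)/(g + 7)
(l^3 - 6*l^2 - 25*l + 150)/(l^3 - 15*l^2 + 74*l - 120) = (l + 5)/(l - 4)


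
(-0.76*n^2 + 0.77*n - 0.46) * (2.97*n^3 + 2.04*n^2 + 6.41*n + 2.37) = -2.2572*n^5 + 0.7365*n^4 - 4.667*n^3 + 2.1961*n^2 - 1.1237*n - 1.0902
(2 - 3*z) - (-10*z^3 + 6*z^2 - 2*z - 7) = 10*z^3 - 6*z^2 - z + 9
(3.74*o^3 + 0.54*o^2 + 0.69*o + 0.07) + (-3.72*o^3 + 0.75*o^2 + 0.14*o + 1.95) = 0.02*o^3 + 1.29*o^2 + 0.83*o + 2.02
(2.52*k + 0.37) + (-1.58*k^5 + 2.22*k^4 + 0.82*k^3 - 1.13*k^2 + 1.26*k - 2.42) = -1.58*k^5 + 2.22*k^4 + 0.82*k^3 - 1.13*k^2 + 3.78*k - 2.05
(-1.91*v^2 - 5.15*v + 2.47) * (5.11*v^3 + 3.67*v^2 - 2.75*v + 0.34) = -9.7601*v^5 - 33.3262*v^4 - 1.0263*v^3 + 22.578*v^2 - 8.5435*v + 0.8398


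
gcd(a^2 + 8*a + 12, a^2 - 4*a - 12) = a + 2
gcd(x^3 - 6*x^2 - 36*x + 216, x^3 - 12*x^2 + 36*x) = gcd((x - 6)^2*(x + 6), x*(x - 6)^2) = x^2 - 12*x + 36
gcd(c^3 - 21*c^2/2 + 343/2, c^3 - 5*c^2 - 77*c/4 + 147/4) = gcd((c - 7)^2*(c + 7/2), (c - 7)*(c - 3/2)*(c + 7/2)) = c^2 - 7*c/2 - 49/2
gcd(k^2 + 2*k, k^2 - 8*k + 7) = 1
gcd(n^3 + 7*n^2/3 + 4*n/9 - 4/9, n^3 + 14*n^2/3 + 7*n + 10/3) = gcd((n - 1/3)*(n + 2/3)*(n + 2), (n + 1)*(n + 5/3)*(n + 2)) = n + 2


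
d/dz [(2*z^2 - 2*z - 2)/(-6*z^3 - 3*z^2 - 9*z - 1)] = 4*(3*z^4 - 6*z^3 - 15*z^2 - 4*z - 4)/(36*z^6 + 36*z^5 + 117*z^4 + 66*z^3 + 87*z^2 + 18*z + 1)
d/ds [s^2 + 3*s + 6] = 2*s + 3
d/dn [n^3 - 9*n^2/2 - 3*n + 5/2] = 3*n^2 - 9*n - 3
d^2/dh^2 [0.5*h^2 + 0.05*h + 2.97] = 1.00000000000000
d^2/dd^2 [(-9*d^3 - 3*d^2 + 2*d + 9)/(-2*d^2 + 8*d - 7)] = 2*(490*d^3 - 1746*d^2 + 1839*d - 415)/(8*d^6 - 96*d^5 + 468*d^4 - 1184*d^3 + 1638*d^2 - 1176*d + 343)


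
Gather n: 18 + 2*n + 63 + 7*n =9*n + 81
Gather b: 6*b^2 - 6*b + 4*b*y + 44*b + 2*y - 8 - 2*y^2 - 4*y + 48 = 6*b^2 + b*(4*y + 38) - 2*y^2 - 2*y + 40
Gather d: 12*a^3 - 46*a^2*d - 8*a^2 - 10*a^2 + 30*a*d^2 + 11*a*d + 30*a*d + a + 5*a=12*a^3 - 18*a^2 + 30*a*d^2 + 6*a + d*(-46*a^2 + 41*a)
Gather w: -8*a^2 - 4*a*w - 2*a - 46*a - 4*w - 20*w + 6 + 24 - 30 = -8*a^2 - 48*a + w*(-4*a - 24)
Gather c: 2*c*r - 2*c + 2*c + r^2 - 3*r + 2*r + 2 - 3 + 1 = 2*c*r + r^2 - r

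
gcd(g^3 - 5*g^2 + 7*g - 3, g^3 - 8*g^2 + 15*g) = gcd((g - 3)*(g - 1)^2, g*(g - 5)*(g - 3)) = g - 3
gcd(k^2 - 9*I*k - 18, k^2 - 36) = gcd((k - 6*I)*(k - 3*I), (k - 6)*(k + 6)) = 1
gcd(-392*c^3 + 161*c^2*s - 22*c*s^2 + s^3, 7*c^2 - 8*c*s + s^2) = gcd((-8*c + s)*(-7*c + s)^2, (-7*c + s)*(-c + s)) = -7*c + s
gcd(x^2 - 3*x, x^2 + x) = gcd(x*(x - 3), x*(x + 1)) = x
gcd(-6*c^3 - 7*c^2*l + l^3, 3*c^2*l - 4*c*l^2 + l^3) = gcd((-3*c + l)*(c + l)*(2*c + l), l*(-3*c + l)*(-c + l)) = 3*c - l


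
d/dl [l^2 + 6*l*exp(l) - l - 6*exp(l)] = 6*l*exp(l) + 2*l - 1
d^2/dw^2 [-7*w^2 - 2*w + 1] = -14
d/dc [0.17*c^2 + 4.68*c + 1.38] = 0.34*c + 4.68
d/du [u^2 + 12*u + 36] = 2*u + 12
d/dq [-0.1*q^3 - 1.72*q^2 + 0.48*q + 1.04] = -0.3*q^2 - 3.44*q + 0.48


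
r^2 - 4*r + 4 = (r - 2)^2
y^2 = y^2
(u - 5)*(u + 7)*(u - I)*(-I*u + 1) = -I*u^4 - 2*I*u^3 + 34*I*u^2 - 2*I*u + 35*I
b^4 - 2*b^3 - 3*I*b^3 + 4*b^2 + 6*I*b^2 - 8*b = b*(b - 2)*(b - 4*I)*(b + I)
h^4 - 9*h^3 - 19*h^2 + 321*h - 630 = (h - 7)*(h - 5)*(h - 3)*(h + 6)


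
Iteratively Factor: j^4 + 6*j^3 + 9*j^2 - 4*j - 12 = (j + 3)*(j^3 + 3*j^2 - 4) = (j + 2)*(j + 3)*(j^2 + j - 2) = (j - 1)*(j + 2)*(j + 3)*(j + 2)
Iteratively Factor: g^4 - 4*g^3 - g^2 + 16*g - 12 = (g - 3)*(g^3 - g^2 - 4*g + 4) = (g - 3)*(g - 2)*(g^2 + g - 2) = (g - 3)*(g - 2)*(g + 2)*(g - 1)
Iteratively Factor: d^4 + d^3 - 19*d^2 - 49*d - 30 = (d - 5)*(d^3 + 6*d^2 + 11*d + 6) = (d - 5)*(d + 3)*(d^2 + 3*d + 2) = (d - 5)*(d + 2)*(d + 3)*(d + 1)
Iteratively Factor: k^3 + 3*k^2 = (k + 3)*(k^2) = k*(k + 3)*(k)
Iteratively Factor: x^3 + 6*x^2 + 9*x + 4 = (x + 1)*(x^2 + 5*x + 4) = (x + 1)*(x + 4)*(x + 1)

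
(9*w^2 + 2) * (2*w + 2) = 18*w^3 + 18*w^2 + 4*w + 4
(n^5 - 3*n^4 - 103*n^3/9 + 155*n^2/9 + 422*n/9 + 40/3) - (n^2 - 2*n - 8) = n^5 - 3*n^4 - 103*n^3/9 + 146*n^2/9 + 440*n/9 + 64/3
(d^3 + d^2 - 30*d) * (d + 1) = d^4 + 2*d^3 - 29*d^2 - 30*d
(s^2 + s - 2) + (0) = s^2 + s - 2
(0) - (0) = 0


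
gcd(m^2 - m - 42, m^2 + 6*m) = m + 6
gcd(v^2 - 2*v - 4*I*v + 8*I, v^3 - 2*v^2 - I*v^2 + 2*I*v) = v - 2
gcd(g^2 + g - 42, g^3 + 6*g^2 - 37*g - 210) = g^2 + g - 42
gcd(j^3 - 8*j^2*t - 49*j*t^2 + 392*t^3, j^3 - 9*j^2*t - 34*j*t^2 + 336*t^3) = j^2 - 15*j*t + 56*t^2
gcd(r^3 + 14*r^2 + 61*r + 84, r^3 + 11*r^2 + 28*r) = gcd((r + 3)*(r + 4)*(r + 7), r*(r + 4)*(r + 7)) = r^2 + 11*r + 28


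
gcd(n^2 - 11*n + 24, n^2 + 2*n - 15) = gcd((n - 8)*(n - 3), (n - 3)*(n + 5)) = n - 3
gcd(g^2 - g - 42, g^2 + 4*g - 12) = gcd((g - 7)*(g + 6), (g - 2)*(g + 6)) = g + 6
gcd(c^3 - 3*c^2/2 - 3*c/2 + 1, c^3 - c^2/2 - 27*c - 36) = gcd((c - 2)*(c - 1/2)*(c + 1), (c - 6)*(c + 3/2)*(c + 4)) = 1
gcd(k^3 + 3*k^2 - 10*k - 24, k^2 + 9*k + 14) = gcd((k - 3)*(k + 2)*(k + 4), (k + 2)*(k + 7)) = k + 2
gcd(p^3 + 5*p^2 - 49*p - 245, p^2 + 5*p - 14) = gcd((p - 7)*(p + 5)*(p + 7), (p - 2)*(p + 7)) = p + 7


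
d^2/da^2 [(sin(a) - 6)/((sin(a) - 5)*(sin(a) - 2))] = (-sin(a)^5 + 17*sin(a)^4 - 64*sin(a)^3 - 52*sin(a)^2 + 512*sin(a) - 328)/((sin(a) - 5)^3*(sin(a) - 2)^3)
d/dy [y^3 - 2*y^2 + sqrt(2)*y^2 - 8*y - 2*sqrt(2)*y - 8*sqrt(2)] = 3*y^2 - 4*y + 2*sqrt(2)*y - 8 - 2*sqrt(2)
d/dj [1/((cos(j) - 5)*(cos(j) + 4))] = (-sin(j) + sin(2*j))/((cos(j) - 5)^2*(cos(j) + 4)^2)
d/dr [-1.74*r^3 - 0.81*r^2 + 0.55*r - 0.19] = -5.22*r^2 - 1.62*r + 0.55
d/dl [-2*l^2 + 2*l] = 2 - 4*l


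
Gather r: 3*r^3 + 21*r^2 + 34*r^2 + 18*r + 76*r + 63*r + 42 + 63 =3*r^3 + 55*r^2 + 157*r + 105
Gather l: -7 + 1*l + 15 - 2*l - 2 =6 - l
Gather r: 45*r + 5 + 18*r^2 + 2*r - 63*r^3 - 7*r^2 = -63*r^3 + 11*r^2 + 47*r + 5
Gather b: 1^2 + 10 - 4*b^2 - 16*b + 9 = -4*b^2 - 16*b + 20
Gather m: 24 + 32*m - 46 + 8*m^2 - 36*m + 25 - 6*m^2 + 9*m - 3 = 2*m^2 + 5*m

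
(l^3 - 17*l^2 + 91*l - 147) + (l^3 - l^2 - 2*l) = 2*l^3 - 18*l^2 + 89*l - 147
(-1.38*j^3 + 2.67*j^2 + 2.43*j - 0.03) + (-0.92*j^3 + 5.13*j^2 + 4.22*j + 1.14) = -2.3*j^3 + 7.8*j^2 + 6.65*j + 1.11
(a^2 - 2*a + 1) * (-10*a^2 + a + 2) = -10*a^4 + 21*a^3 - 10*a^2 - 3*a + 2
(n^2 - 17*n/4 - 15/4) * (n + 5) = n^3 + 3*n^2/4 - 25*n - 75/4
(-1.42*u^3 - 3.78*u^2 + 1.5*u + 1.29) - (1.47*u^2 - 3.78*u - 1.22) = -1.42*u^3 - 5.25*u^2 + 5.28*u + 2.51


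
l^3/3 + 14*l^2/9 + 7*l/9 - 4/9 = (l/3 + 1/3)*(l - 1/3)*(l + 4)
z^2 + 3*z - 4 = (z - 1)*(z + 4)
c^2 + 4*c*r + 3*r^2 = (c + r)*(c + 3*r)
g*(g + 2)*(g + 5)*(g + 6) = g^4 + 13*g^3 + 52*g^2 + 60*g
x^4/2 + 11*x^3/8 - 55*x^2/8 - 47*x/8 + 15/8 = (x/2 + 1/2)*(x - 3)*(x - 1/4)*(x + 5)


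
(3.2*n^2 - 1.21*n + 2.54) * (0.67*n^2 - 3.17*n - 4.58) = 2.144*n^4 - 10.9547*n^3 - 9.1185*n^2 - 2.51*n - 11.6332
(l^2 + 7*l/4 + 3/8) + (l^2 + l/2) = 2*l^2 + 9*l/4 + 3/8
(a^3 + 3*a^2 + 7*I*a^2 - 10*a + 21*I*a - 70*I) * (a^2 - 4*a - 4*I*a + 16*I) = a^5 - a^4 + 3*I*a^4 + 6*a^3 - 3*I*a^3 + 12*a^2 - 66*I*a^2 - 616*a + 120*I*a + 1120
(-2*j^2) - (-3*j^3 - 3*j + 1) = 3*j^3 - 2*j^2 + 3*j - 1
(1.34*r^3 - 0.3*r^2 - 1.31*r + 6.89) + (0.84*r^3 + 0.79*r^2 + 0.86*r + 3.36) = 2.18*r^3 + 0.49*r^2 - 0.45*r + 10.25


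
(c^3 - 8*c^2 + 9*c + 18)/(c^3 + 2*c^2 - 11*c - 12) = (c - 6)/(c + 4)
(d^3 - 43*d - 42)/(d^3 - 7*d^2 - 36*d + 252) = (d + 1)/(d - 6)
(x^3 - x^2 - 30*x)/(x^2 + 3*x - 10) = x*(x - 6)/(x - 2)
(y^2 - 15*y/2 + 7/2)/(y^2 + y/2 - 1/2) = (y - 7)/(y + 1)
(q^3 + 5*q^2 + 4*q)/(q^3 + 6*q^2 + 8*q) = (q + 1)/(q + 2)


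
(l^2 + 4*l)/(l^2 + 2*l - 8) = l/(l - 2)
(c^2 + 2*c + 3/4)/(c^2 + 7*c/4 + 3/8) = 2*(2*c + 1)/(4*c + 1)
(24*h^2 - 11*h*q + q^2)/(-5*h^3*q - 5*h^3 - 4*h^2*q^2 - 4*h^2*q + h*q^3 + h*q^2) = (-24*h^2 + 11*h*q - q^2)/(h*(5*h^2*q + 5*h^2 + 4*h*q^2 + 4*h*q - q^3 - q^2))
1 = 1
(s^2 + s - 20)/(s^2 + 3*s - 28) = (s + 5)/(s + 7)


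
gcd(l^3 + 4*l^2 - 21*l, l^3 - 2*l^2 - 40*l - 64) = 1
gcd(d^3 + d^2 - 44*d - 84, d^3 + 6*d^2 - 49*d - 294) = d^2 - d - 42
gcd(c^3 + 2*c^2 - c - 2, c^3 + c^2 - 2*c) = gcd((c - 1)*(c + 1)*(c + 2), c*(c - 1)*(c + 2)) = c^2 + c - 2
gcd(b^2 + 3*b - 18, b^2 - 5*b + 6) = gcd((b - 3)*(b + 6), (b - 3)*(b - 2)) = b - 3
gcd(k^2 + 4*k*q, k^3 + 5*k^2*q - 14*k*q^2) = k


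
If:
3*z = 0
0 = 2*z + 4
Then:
No Solution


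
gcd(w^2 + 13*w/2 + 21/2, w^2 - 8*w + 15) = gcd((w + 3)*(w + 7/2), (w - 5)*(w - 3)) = 1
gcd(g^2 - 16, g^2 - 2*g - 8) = g - 4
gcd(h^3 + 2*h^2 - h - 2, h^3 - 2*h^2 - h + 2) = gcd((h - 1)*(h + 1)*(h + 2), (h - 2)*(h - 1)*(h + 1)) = h^2 - 1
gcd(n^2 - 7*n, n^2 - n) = n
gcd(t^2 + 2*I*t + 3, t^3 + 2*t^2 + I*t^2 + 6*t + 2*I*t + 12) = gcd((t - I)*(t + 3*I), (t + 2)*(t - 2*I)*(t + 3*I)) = t + 3*I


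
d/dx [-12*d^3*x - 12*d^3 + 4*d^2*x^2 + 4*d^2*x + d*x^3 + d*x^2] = d*(-12*d^2 + 8*d*x + 4*d + 3*x^2 + 2*x)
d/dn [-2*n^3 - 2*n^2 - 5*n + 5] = -6*n^2 - 4*n - 5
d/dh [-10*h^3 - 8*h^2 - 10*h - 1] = -30*h^2 - 16*h - 10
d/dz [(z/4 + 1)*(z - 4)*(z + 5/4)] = 3*z^2/4 + 5*z/8 - 4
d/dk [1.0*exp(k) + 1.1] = 1.0*exp(k)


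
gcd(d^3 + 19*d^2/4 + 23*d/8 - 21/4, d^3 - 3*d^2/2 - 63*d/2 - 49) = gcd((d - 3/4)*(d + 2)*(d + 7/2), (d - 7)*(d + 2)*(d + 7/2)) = d^2 + 11*d/2 + 7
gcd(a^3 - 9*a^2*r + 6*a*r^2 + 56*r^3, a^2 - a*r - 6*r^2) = a + 2*r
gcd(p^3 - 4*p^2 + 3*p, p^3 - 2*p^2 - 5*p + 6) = p^2 - 4*p + 3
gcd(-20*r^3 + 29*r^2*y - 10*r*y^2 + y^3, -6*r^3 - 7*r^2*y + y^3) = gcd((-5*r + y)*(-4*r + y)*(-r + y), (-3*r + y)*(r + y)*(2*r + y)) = 1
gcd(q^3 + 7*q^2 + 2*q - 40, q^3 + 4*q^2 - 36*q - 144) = q + 4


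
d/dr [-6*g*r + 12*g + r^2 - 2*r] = -6*g + 2*r - 2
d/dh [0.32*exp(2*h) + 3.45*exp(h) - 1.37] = (0.64*exp(h) + 3.45)*exp(h)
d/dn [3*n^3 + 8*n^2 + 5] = n*(9*n + 16)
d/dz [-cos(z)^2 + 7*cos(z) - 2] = (2*cos(z) - 7)*sin(z)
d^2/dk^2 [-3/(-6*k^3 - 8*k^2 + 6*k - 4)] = 3*(-(9*k + 4)*(3*k^3 + 4*k^2 - 3*k + 2) + (9*k^2 + 8*k - 3)^2)/(3*k^3 + 4*k^2 - 3*k + 2)^3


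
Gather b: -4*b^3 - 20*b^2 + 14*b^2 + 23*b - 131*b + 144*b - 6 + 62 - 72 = -4*b^3 - 6*b^2 + 36*b - 16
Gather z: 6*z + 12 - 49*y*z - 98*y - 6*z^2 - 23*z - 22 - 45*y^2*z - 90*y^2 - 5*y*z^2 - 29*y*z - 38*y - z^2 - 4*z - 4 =-90*y^2 - 136*y + z^2*(-5*y - 7) + z*(-45*y^2 - 78*y - 21) - 14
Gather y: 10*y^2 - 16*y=10*y^2 - 16*y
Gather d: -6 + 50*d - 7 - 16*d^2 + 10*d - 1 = -16*d^2 + 60*d - 14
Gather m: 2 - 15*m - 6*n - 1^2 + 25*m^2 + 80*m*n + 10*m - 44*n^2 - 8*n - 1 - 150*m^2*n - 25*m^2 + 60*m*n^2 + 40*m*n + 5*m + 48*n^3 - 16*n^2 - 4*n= -150*m^2*n + m*(60*n^2 + 120*n) + 48*n^3 - 60*n^2 - 18*n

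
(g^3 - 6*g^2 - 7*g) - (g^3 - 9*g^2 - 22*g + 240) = 3*g^2 + 15*g - 240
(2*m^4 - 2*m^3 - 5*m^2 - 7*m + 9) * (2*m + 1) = 4*m^5 - 2*m^4 - 12*m^3 - 19*m^2 + 11*m + 9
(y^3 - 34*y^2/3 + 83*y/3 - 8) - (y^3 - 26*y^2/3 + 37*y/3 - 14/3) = -8*y^2/3 + 46*y/3 - 10/3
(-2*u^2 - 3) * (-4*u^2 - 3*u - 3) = 8*u^4 + 6*u^3 + 18*u^2 + 9*u + 9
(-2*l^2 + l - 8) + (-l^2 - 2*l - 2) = -3*l^2 - l - 10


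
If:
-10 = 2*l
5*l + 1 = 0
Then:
No Solution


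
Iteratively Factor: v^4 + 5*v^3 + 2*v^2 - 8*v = (v)*(v^3 + 5*v^2 + 2*v - 8) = v*(v + 2)*(v^2 + 3*v - 4) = v*(v - 1)*(v + 2)*(v + 4)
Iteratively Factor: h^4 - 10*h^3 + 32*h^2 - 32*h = (h)*(h^3 - 10*h^2 + 32*h - 32) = h*(h - 2)*(h^2 - 8*h + 16) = h*(h - 4)*(h - 2)*(h - 4)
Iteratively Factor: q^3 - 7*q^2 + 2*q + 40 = (q + 2)*(q^2 - 9*q + 20) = (q - 5)*(q + 2)*(q - 4)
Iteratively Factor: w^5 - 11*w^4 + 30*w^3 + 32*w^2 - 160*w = (w - 4)*(w^4 - 7*w^3 + 2*w^2 + 40*w) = (w - 4)*(w + 2)*(w^3 - 9*w^2 + 20*w) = w*(w - 4)*(w + 2)*(w^2 - 9*w + 20) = w*(w - 4)^2*(w + 2)*(w - 5)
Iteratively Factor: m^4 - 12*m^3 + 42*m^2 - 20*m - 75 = (m + 1)*(m^3 - 13*m^2 + 55*m - 75) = (m - 5)*(m + 1)*(m^2 - 8*m + 15) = (m - 5)*(m - 3)*(m + 1)*(m - 5)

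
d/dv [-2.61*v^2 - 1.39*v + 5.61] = -5.22*v - 1.39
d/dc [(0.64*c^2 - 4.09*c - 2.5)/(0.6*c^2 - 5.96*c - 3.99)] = (-1.3604*c^2 - 2.1072*c + 1.4191)/(0.36*c^4 - 7.152*c^3 + 30.7336*c^2 + 47.5608*c + 15.9201)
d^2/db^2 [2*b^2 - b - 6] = 4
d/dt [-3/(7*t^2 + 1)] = 42*t/(7*t^2 + 1)^2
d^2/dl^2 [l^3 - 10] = 6*l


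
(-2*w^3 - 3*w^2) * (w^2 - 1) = -2*w^5 - 3*w^4 + 2*w^3 + 3*w^2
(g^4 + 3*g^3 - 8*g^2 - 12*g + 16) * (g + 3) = g^5 + 6*g^4 + g^3 - 36*g^2 - 20*g + 48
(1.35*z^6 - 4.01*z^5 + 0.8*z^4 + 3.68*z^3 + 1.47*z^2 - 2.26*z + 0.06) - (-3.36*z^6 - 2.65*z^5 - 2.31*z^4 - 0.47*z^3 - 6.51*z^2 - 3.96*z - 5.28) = 4.71*z^6 - 1.36*z^5 + 3.11*z^4 + 4.15*z^3 + 7.98*z^2 + 1.7*z + 5.34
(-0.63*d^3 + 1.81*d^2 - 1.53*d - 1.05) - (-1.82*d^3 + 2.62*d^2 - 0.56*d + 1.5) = 1.19*d^3 - 0.81*d^2 - 0.97*d - 2.55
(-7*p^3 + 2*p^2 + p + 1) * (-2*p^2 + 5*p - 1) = 14*p^5 - 39*p^4 + 15*p^3 + p^2 + 4*p - 1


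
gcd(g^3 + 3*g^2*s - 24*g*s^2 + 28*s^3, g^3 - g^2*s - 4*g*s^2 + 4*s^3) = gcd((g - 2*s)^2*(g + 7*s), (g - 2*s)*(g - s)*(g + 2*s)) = -g + 2*s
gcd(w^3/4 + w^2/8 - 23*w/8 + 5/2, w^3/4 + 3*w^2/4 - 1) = w - 1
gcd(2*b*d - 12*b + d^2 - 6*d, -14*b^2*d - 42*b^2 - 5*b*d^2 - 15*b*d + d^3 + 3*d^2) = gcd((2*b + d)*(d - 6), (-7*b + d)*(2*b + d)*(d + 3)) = 2*b + d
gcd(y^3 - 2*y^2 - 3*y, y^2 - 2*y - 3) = y^2 - 2*y - 3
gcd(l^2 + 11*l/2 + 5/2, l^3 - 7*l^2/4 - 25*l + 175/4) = l + 5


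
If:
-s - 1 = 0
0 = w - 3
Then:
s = -1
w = 3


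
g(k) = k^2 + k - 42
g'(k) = 2*k + 1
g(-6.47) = -6.61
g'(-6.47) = -11.94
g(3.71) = -24.53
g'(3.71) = 8.42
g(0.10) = -41.89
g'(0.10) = 1.20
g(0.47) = -41.31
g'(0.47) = 1.94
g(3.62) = -25.28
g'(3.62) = 8.24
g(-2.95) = -36.25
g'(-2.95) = -4.90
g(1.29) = -39.05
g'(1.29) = 3.58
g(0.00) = -42.00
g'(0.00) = 1.00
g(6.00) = 0.00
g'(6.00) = 13.00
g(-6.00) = -12.00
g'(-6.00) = -11.00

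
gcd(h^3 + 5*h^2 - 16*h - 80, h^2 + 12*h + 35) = h + 5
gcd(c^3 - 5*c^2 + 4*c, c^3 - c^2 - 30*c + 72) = c - 4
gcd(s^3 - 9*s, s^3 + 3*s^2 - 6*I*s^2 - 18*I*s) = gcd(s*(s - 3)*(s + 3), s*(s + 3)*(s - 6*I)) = s^2 + 3*s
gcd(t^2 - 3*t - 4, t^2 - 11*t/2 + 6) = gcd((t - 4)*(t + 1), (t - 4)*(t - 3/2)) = t - 4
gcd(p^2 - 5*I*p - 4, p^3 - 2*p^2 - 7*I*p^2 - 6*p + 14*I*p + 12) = p - I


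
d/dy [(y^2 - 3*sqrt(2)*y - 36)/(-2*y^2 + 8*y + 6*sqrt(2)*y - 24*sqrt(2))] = 2*(y^2 - 18*y - 6*sqrt(2)*y + 27*sqrt(2) + 54)/(y^4 - 6*sqrt(2)*y^3 - 8*y^3 + 34*y^2 + 48*sqrt(2)*y^2 - 144*y - 96*sqrt(2)*y + 288)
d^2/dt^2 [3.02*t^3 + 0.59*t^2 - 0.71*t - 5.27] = 18.12*t + 1.18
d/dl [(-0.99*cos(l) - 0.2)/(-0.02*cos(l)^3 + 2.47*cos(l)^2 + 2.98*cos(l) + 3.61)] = (0.0396*cos(l)^3 - 2.4333*cos(l)^2 - 0.988*cos(l) + 2.9779)*sin(l)/(0.0004*cos(l)^6 - 0.0988*cos(l)^5 + 5.9817*cos(l)^4 + 14.5768*cos(l)^3 + 26.7138*cos(l)^2 + 21.5156*cos(l) + 13.0321)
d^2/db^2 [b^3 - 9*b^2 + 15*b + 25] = 6*b - 18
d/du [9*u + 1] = 9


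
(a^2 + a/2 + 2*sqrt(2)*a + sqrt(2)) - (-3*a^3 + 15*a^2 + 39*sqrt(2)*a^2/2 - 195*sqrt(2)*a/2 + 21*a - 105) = 3*a^3 - 39*sqrt(2)*a^2/2 - 14*a^2 - 41*a/2 + 199*sqrt(2)*a/2 + sqrt(2) + 105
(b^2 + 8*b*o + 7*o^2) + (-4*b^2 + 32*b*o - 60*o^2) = -3*b^2 + 40*b*o - 53*o^2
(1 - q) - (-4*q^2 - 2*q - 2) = 4*q^2 + q + 3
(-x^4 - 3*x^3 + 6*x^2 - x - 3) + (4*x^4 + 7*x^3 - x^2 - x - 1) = 3*x^4 + 4*x^3 + 5*x^2 - 2*x - 4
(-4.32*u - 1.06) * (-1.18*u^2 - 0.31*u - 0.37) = 5.0976*u^3 + 2.59*u^2 + 1.927*u + 0.3922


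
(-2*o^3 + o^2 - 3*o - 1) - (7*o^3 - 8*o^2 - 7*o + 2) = -9*o^3 + 9*o^2 + 4*o - 3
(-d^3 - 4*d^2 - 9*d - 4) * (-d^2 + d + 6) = d^5 + 3*d^4 - d^3 - 29*d^2 - 58*d - 24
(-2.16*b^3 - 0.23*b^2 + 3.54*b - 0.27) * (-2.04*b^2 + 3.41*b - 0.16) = 4.4064*b^5 - 6.8964*b^4 - 7.6603*b^3 + 12.659*b^2 - 1.4871*b + 0.0432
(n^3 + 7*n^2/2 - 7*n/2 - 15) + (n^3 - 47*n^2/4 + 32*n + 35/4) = 2*n^3 - 33*n^2/4 + 57*n/2 - 25/4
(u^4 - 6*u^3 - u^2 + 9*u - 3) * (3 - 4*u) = -4*u^5 + 27*u^4 - 14*u^3 - 39*u^2 + 39*u - 9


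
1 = 1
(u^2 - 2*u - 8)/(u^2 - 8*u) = (u^2 - 2*u - 8)/(u*(u - 8))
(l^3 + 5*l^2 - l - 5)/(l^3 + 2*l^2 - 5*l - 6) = (l^2 + 4*l - 5)/(l^2 + l - 6)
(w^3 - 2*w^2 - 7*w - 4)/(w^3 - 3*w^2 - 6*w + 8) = (w^2 + 2*w + 1)/(w^2 + w - 2)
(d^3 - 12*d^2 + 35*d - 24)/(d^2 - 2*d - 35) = (-d^3 + 12*d^2 - 35*d + 24)/(-d^2 + 2*d + 35)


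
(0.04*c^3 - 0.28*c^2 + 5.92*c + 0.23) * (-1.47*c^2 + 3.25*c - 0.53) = -0.0588*c^5 + 0.5416*c^4 - 9.6336*c^3 + 19.0503*c^2 - 2.3901*c - 0.1219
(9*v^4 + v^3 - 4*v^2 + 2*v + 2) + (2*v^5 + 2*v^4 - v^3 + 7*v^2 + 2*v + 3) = 2*v^5 + 11*v^4 + 3*v^2 + 4*v + 5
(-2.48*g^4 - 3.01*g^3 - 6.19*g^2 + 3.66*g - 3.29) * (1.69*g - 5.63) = -4.1912*g^5 + 8.8755*g^4 + 6.4852*g^3 + 41.0351*g^2 - 26.1659*g + 18.5227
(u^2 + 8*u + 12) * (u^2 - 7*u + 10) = u^4 + u^3 - 34*u^2 - 4*u + 120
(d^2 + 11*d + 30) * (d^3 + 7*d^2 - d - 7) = d^5 + 18*d^4 + 106*d^3 + 192*d^2 - 107*d - 210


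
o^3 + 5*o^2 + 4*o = o*(o + 1)*(o + 4)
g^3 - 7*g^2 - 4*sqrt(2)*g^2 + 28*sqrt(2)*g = g*(g - 7)*(g - 4*sqrt(2))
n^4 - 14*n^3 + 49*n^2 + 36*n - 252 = (n - 7)*(n - 6)*(n - 3)*(n + 2)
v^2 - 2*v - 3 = (v - 3)*(v + 1)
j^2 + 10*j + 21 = (j + 3)*(j + 7)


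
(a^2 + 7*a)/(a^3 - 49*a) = 1/(a - 7)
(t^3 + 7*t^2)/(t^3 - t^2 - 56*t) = t/(t - 8)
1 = 1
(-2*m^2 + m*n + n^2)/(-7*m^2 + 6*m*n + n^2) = (2*m + n)/(7*m + n)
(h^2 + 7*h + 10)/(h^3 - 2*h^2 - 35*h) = (h + 2)/(h*(h - 7))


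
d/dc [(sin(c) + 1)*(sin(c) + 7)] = 2*(sin(c) + 4)*cos(c)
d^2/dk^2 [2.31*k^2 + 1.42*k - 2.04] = 4.62000000000000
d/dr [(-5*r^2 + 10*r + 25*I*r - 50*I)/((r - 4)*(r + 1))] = (r^2*(5 - 25*I) + r*(40 + 100*I) - 40 - 250*I)/(r^4 - 6*r^3 + r^2 + 24*r + 16)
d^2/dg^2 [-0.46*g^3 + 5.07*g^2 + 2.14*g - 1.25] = 10.14 - 2.76*g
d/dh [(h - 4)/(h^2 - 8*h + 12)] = (h^2 - 8*h - 2*(h - 4)^2 + 12)/(h^2 - 8*h + 12)^2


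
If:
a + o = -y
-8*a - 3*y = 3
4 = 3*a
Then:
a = 4/3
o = 29/9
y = -41/9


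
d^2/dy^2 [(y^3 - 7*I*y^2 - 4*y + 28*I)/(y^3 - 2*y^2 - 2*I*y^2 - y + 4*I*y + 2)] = (y*(4 - 10*I) + 26 - 76*I)/(y^4 - 4*I*y^3 - 6*y^2 + 4*I*y + 1)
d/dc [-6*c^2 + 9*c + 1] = 9 - 12*c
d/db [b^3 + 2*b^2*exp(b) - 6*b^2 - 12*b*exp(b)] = 2*b^2*exp(b) + 3*b^2 - 8*b*exp(b) - 12*b - 12*exp(b)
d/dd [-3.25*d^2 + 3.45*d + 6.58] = 3.45 - 6.5*d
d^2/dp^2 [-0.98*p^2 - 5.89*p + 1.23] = -1.96000000000000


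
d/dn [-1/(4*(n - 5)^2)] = 1/(2*(n - 5)^3)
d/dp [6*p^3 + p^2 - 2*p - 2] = 18*p^2 + 2*p - 2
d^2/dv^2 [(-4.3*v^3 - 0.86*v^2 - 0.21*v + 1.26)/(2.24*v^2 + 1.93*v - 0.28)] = (5.6843418860808e-14*v^5 - 32.099548*v^3 + 48.639024*v^2 + 29.8704*v + 10.605476)/(11.239424*v^6 + 29.051904*v^5 + 20.816544*v^4 - 0.0739190000000018*v^3 - 2.602068*v^2 + 0.453936*v - 0.021952)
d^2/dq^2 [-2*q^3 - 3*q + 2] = -12*q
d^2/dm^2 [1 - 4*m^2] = -8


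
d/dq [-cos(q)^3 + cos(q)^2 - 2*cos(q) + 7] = (3*cos(q)^2 - 2*cos(q) + 2)*sin(q)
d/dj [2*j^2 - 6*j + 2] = 4*j - 6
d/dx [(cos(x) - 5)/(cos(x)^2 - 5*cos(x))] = sin(x)/cos(x)^2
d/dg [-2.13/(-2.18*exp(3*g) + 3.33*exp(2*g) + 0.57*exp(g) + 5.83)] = (-13.9302*exp(2*g) + 14.1858*exp(g) + 1.2141)*exp(g)/(-2.18*exp(3*g) + 3.33*exp(2*g) + 0.57*exp(g) + 5.83)^2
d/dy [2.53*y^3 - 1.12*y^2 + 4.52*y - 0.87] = 7.59*y^2 - 2.24*y + 4.52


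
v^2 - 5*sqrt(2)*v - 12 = (v - 6*sqrt(2))*(v + sqrt(2))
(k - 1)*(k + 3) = k^2 + 2*k - 3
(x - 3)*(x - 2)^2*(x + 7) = x^4 - 33*x^2 + 100*x - 84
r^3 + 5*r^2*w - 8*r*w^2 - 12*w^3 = (r - 2*w)*(r + w)*(r + 6*w)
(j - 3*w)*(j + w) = j^2 - 2*j*w - 3*w^2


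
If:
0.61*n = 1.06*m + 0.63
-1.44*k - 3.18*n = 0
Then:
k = -2.20833333333333*n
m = 0.575471698113208*n - 0.594339622641509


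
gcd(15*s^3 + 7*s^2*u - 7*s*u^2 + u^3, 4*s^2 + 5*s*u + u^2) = s + u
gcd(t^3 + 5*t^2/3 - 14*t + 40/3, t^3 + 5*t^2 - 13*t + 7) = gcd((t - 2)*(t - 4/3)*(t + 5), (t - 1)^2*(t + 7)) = 1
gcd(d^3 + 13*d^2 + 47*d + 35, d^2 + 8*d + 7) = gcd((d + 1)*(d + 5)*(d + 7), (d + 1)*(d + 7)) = d^2 + 8*d + 7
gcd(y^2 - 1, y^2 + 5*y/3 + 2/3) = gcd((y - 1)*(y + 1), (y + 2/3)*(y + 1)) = y + 1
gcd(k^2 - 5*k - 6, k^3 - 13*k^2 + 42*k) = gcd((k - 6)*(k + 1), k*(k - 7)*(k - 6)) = k - 6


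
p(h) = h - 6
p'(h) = 1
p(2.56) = -3.44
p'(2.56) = 1.00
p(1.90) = -4.10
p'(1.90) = 1.00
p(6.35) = 0.35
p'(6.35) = 1.00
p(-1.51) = -7.51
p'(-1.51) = 1.00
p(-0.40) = -6.40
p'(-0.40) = 1.00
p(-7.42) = -13.42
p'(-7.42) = 1.00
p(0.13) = -5.87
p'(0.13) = 1.00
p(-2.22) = -8.22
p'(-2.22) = 1.00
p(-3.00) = -9.00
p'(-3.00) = 1.00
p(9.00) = 3.00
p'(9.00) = 1.00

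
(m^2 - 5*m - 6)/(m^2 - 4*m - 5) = (m - 6)/(m - 5)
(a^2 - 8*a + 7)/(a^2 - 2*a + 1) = (a - 7)/(a - 1)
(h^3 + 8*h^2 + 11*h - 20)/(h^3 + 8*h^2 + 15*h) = (h^2 + 3*h - 4)/(h*(h + 3))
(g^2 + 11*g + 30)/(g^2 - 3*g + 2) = (g^2 + 11*g + 30)/(g^2 - 3*g + 2)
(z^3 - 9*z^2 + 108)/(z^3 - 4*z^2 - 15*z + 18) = (z - 6)/(z - 1)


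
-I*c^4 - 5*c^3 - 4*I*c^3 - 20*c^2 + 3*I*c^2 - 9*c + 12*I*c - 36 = (c + 4)*(c - 3*I)^2*(-I*c + 1)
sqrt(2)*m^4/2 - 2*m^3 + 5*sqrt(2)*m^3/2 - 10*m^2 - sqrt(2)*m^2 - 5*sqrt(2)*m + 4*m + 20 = (m + 5)*(m - 2*sqrt(2))*(m - sqrt(2))*(sqrt(2)*m/2 + 1)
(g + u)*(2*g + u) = 2*g^2 + 3*g*u + u^2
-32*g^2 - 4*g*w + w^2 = (-8*g + w)*(4*g + w)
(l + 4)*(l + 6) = l^2 + 10*l + 24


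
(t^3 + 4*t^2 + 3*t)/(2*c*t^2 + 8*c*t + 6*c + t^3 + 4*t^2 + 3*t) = t/(2*c + t)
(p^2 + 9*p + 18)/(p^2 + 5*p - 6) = (p + 3)/(p - 1)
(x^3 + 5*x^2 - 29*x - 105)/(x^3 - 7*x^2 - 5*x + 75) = (x + 7)/(x - 5)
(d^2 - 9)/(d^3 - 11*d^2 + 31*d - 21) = (d + 3)/(d^2 - 8*d + 7)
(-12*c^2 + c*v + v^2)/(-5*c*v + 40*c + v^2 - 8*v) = (12*c^2 - c*v - v^2)/(5*c*v - 40*c - v^2 + 8*v)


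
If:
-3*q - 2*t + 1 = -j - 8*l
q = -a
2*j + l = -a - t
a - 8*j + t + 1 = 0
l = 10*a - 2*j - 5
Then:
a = 241/495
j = 14/99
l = -41/99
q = -241/495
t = -16/45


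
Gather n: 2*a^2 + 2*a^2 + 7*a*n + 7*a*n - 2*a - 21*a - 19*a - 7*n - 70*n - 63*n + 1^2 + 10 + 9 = 4*a^2 - 42*a + n*(14*a - 140) + 20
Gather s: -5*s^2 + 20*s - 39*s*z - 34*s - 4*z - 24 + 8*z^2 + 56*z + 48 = -5*s^2 + s*(-39*z - 14) + 8*z^2 + 52*z + 24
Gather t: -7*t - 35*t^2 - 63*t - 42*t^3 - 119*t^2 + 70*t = -42*t^3 - 154*t^2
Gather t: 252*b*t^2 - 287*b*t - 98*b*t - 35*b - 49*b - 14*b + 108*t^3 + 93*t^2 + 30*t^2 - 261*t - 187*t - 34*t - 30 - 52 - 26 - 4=-98*b + 108*t^3 + t^2*(252*b + 123) + t*(-385*b - 482) - 112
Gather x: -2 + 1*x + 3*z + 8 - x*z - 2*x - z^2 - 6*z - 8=x*(-z - 1) - z^2 - 3*z - 2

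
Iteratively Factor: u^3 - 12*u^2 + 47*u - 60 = (u - 3)*(u^2 - 9*u + 20) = (u - 4)*(u - 3)*(u - 5)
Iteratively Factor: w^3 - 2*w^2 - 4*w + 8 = (w - 2)*(w^2 - 4) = (w - 2)*(w + 2)*(w - 2)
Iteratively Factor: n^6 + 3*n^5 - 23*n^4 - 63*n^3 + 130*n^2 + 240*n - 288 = (n - 2)*(n^5 + 5*n^4 - 13*n^3 - 89*n^2 - 48*n + 144) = (n - 2)*(n - 1)*(n^4 + 6*n^3 - 7*n^2 - 96*n - 144) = (n - 2)*(n - 1)*(n + 3)*(n^3 + 3*n^2 - 16*n - 48) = (n - 2)*(n - 1)*(n + 3)^2*(n^2 - 16) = (n - 4)*(n - 2)*(n - 1)*(n + 3)^2*(n + 4)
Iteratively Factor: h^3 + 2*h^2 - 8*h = (h + 4)*(h^2 - 2*h) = h*(h + 4)*(h - 2)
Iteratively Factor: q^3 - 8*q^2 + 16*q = (q - 4)*(q^2 - 4*q) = q*(q - 4)*(q - 4)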